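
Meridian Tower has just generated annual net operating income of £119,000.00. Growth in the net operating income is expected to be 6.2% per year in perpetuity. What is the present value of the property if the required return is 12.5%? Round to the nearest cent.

£2006000.00

D₁ = D₀ × (1 + g) = £119,000.00 × 1.062 = £126,378.0000
Growing perpetuity: P = D₁ / (r − g) = £126,378.0000 / (0.125 − 0.062) = £2,006,000.00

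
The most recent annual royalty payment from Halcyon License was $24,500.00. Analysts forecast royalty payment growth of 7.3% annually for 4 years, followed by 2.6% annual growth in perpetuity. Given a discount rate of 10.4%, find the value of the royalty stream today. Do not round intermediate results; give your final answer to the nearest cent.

$378879.53

D_1 = 26288.50000
D_2 = 28207.56050
D_3 = 30266.71242
D_4 = 32476.18242
Terminal value at year 4: TV = D_4×(1+g_2)/(r−g_2) = 33320.56317/0.078 = 427186.70726
P_0 = D_1/(1+r)^1 + D_2/(1+r)^2 + D_3/(1+r)^3 + D_4/(1+r)^4 + TV/(1+r)^4
    = 23812.04710 + 23143.41172 + 22493.55143 + 21861.93902 + 287568.58254 = 378879.53182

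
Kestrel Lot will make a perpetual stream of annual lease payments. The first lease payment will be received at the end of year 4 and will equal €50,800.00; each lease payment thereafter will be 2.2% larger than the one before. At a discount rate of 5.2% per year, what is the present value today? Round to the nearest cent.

€1454438.08

Value at end of year 3: C₁ / (r − g) = €50,800.00 / (0.052 − 0.022) = €1,693,333.3333
Discount to today: PV = €1,693,333.3333 / (1 + 0.052)^3 = €1,693,333.3333 / 1.164253 = €1,454,438.08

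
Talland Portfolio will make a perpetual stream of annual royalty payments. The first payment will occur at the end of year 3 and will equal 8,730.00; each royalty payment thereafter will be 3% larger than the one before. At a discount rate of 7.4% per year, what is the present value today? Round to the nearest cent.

Value at end of year 2: C₁ / (r − g) = 8,730.00 / (0.074 − 0.03) = 198,409.0909
Discount to today: PV = 198,409.0909 / (1 + 0.074)^2 = 198,409.0909 / 1.153476 = 172,009.73

172009.73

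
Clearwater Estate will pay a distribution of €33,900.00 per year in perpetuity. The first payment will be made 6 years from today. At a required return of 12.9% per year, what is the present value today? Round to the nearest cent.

Value at end of year 5: C / r = €33,900.00 / 0.129 = €262,790.6977
Discount to today: PV = €262,790.6977 / (1 + 0.129)^5 = €262,790.6977 / 1.834297 = €143,265.06

€143265.06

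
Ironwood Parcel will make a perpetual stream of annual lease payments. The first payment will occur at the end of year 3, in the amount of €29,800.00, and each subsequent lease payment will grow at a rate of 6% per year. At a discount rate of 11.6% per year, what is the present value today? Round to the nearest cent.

€427267.49

Value at end of year 2: C₁ / (r − g) = €29,800.00 / (0.116 − 0.06) = €532,142.8571
Discount to today: PV = €532,142.8571 / (1 + 0.116)^2 = €532,142.8571 / 1.245456 = €427,267.49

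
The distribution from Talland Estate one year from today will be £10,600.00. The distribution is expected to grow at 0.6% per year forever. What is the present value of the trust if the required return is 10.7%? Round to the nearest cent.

£104950.50

Growing perpetuity: P = D₁ / (r − g) = £10,600.0000 / (0.107 − 0.006) = £104,950.50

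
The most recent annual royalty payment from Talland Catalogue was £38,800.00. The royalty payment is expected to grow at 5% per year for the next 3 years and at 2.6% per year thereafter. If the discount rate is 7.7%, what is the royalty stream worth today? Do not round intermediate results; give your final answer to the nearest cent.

£833979.43

D_1 = 40740.00000
D_2 = 42777.00000
D_3 = 44915.85000
Terminal value at year 3: TV = D_3×(1+g_2)/(r−g_2) = 46083.66210/0.051 = 903601.21765
P_0 = D_1/(1+r)^1 + D_2/(1+r)^2 + D_3/(1+r)^3 + TV/(1+r)^3
    = 37827.29805 + 36878.98139 + 35954.43868 + 723318.70750 = 833979.42562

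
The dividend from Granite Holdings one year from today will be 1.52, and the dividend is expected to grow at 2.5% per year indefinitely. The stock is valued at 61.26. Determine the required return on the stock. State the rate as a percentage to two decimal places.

P = D₁/(r − g) ⇒ r = D₁/P + g = 1.5200/61.26 + 0.025 = 0.024812 + 0.025 = 0.049812

4.98%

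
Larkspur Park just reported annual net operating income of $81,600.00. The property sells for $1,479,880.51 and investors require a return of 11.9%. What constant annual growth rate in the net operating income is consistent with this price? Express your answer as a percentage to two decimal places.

6.05%

P = D₀(1+g)/(r−g) ⇒ P(r−g) = D₀(1+g) ⇒ g(P+D₀) = P·r − D₀
g = (P·r − D₀)/(P + D₀) = ($1,479,880.51×0.119 − $81,600.00) / ($1,479,880.51 + $81,600.00) = 0.060523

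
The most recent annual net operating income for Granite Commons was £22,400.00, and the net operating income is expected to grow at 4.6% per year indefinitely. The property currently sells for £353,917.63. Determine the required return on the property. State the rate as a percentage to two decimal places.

D₁ = £22,400.00 × 1.046 = £23,430.4000
P = D₁/(r − g) ⇒ r = D₁/P + g = £23,430.4000/£353,917.63 + 0.046 = 0.066203 + 0.046 = 0.112203

11.22%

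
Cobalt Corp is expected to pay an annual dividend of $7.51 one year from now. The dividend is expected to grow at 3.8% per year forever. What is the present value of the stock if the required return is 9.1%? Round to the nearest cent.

Growing perpetuity: P = D₁ / (r − g) = $7.5100 / (0.091 − 0.038) = $141.70

$141.70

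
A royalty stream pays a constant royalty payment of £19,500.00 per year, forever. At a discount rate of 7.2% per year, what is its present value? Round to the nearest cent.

Level perpetuity: PV = C / r = £19,500.00 / 0.072 = £270,833.33

£270833.33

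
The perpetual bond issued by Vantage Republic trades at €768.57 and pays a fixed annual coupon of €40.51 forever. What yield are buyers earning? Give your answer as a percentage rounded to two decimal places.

P = C/r ⇒ r = C/P = €40.51/€768.57 = 0.052708

5.27%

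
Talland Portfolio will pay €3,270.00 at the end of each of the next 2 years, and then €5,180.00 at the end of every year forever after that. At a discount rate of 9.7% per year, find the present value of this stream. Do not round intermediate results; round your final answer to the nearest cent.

PV of 2-year annuity: €3,270.00 × [1 − (1+0.097)^−2] / 0.097 = 5698.13754
Perpetuity value at year 2: €5,180.00 / 0.097 = 53402.06186
PV of perpetuity: 53402.06186 / (1+0.097)^2 = 44375.65437
Total PV = 5698.13754 + 44375.65437 = 50073.79192

€50073.79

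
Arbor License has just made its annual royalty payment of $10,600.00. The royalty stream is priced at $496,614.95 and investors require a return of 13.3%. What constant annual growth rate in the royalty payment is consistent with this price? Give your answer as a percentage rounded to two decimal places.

P = D₀(1+g)/(r−g) ⇒ P(r−g) = D₀(1+g) ⇒ g(P+D₀) = P·r − D₀
g = (P·r − D₀)/(P + D₀) = ($496,614.95×0.133 − $10,600.00) / ($496,614.95 + $10,600.00) = 0.109322

10.93%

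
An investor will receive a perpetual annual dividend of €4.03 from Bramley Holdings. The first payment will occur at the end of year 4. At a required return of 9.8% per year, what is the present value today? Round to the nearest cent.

Value at end of year 3: C / r = €4.03 / 0.098 = €41.1224
Discount to today: PV = €41.1224 / (1 + 0.098)^3 = €41.1224 / 1.323753 = €31.07

€31.07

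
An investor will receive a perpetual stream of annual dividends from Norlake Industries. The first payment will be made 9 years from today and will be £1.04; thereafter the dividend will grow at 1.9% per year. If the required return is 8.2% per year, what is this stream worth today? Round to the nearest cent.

£8.79

Value at end of year 8: C₁ / (r − g) = £1.04 / (0.082 − 0.019) = £16.5079
Discount to today: PV = £16.5079 / (1 + 0.082)^8 = £16.5079 / 1.878530 = £8.79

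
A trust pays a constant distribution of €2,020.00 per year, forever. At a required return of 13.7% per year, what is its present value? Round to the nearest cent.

Level perpetuity: PV = C / r = €2,020.00 / 0.137 = €14,744.53

€14744.53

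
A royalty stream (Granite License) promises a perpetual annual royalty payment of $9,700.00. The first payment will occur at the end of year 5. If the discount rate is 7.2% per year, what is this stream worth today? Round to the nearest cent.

Value at end of year 4: C / r = $9,700.00 / 0.072 = $134,722.2222
Discount to today: PV = $134,722.2222 / (1 + 0.072)^4 = $134,722.2222 / 1.320624 = $102,014.08

$102014.08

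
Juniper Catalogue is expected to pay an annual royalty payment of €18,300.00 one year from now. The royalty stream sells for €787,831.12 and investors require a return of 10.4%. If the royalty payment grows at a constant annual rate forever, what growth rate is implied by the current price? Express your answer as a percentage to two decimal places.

8.08%

P = D₁/(r−g) ⇒ g = r − D₁/P = 0.104 − €18,300.00/€787,831.12 = 0.080772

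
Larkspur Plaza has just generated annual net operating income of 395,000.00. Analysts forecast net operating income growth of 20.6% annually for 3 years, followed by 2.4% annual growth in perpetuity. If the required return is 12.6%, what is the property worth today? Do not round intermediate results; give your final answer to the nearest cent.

6233684.32

D_1 = 476370.00000
D_2 = 574502.22000
D_3 = 692849.67732
Terminal value at year 3: TV = D_3×(1+g_2)/(r−g_2) = 709478.06958/0.102 = 6955667.34878
P_0 = D_1/(1+r)^1 + D_2/(1+r)^2 + D_3/(1+r)^3 + TV/(1+r)^3
    = 423063.94316 + 453121.77216 + 485315.14851 + 4872183.45174 = 6233684.31558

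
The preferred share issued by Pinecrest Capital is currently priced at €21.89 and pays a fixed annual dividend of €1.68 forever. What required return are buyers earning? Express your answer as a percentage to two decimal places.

7.67%

P = C/r ⇒ r = C/P = €1.68/€21.89 = 0.076747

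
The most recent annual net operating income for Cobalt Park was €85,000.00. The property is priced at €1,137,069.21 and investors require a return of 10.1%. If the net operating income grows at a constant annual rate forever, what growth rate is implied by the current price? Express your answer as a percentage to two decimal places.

2.44%

P = D₀(1+g)/(r−g) ⇒ P(r−g) = D₀(1+g) ⇒ g(P+D₀) = P·r − D₀
g = (P·r − D₀)/(P + D₀) = (€1,137,069.21×0.101 − €85,000.00) / (€1,137,069.21 + €85,000.00) = 0.024421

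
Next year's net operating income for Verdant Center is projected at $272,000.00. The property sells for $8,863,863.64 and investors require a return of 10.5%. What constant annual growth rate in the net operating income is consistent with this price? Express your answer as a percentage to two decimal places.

P = D₁/(r−g) ⇒ g = r − D₁/P = 0.105 − $272,000.00/$8,863,863.64 = 0.074314

7.43%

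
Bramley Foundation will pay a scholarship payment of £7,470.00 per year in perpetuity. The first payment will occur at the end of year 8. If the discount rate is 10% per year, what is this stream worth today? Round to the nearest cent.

£38332.91

Value at end of year 7: C / r = £7,470.00 / 0.1 = £74,700.0000
Discount to today: PV = £74,700.0000 / (1 + 0.1)^7 = £74,700.0000 / 1.948717 = £38,332.91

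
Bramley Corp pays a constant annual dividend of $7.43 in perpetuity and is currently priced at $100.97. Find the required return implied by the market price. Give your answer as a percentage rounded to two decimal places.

7.36%

P = C/r ⇒ r = C/P = $7.43/$100.97 = 0.073586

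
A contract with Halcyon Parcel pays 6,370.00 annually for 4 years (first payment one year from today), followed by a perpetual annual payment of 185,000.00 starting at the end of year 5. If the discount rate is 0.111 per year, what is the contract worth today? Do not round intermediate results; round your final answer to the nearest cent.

PV of 4-year annuity: 6,370.00 × [1 − (1+0.111)^−4] / 0.111 = 19720.45801
Perpetuity value at year 4: 185,000.00 / 0.111 = 1666666.66667
PV of perpetuity: 1666666.66667 / (1+0.111)^4 = 1093937.50937
Total PV = 19720.45801 + 1093937.50937 = 1113657.96738

1113657.97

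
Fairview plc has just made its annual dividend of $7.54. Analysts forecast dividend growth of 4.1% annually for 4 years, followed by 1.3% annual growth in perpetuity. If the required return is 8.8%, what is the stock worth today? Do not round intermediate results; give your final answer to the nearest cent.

$112.39

D_1 = 7.84914
D_2 = 8.17095
D_3 = 8.50596
D_4 = 8.85471
Terminal value at year 4: TV = D_4×(1+g_2)/(r−g_2) = 8.96982/0.075 = 119.59759
P_0 = D_1/(1+r)^1 + D_2/(1+r)^2 + D_3/(1+r)^3 + D_4/(1+r)^4 + TV/(1+r)^4
    = 7.21428 + 6.90264 + 6.60445 + 6.31915 + 85.35066 = 112.39118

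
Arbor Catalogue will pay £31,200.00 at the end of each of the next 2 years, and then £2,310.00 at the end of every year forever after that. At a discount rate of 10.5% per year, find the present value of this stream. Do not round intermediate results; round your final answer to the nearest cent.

£71805.25

PV of 2-year annuity: £31,200.00 × [1 − (1+0.105)^−2] / 0.105 = 53787.59649
Perpetuity value at year 2: £2,310.00 / 0.105 = 22000.00000
PV of perpetuity: 22000.00000 / (1+0.105)^2 = 18017.64911
Total PV = 53787.59649 + 18017.64911 = 71805.24559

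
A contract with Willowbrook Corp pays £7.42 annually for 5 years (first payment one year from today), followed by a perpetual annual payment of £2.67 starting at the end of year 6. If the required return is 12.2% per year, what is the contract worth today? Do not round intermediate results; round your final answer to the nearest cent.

PV of 5-year annuity: £7.42 × [1 − (1+0.122)^−5] / 0.122 = 26.61544
Perpetuity value at year 5: £2.67 / 0.122 = 21.88525
PV of perpetuity: 21.88525 / (1+0.122)^5 = 12.30799
Total PV = 26.61544 + 12.30799 = 38.92343

£38.92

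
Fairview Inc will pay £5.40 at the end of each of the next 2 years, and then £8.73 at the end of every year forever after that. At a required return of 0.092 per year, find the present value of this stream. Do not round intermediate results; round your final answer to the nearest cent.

£89.05

PV of 2-year annuity: £5.40 × [1 − (1+0.092)^−2] / 0.092 = 9.47349
Perpetuity value at year 2: £8.73 / 0.092 = 94.89130
PV of perpetuity: 94.89130 / (1+0.092)^2 = 79.57582
Total PV = 9.47349 + 79.57582 = 89.04932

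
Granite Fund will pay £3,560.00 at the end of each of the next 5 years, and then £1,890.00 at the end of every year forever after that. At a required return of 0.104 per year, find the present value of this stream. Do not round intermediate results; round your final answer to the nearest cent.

PV of 5-year annuity: £3,560.00 × [1 − (1+0.104)^−5] / 0.104 = 13358.42197
Perpetuity value at year 5: £1,890.00 / 0.104 = 18173.07692
PV of perpetuity: 18173.07692 / (1+0.104)^5 = 11081.10571
Total PV = 13358.42197 + 11081.10571 = 24439.52768

£24439.53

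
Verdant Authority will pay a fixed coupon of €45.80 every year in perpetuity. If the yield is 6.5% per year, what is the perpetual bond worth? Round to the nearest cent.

€704.62

Level perpetuity: PV = C / r = €45.80 / 0.065 = €704.62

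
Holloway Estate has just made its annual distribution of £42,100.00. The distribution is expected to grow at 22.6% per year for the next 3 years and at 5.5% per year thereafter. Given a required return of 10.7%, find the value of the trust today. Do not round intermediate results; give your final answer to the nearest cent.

£1315724.08

D_1 = 51614.60000
D_2 = 63279.49960
D_3 = 77580.66651
Terminal value at year 3: TV = D_3×(1+g_2)/(r−g_2) = 81847.60317/0.052 = 1573992.36861
P_0 = D_1/(1+r)^1 + D_2/(1+r)^2 + D_3/(1+r)^3 + TV/(1+r)^3
    = 46625.65492 + 51637.80753 + 57188.75522 + 1160271.86078 = 1315724.07845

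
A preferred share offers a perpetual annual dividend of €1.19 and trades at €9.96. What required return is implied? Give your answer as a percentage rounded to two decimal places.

P = C/r ⇒ r = C/P = €1.19/€9.96 = 0.119478

11.95%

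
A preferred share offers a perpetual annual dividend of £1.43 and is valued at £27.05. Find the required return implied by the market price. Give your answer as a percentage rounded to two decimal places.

P = C/r ⇒ r = C/P = £1.43/£27.05 = 0.052865

5.29%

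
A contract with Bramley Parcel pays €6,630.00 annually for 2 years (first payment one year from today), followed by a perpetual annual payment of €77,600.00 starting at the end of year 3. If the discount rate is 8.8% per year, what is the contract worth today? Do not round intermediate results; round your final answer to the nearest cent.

PV of 2-year annuity: €6,630.00 × [1 − (1+0.088)^−2] / 0.088 = 11694.62316
Perpetuity value at year 2: €77,600.00 / 0.088 = 881818.18182
PV of perpetuity: 881818.18182 / (1+0.088)^2 = 744939.93787
Total PV = 11694.62316 + 744939.93787 = 756634.56104

€756634.56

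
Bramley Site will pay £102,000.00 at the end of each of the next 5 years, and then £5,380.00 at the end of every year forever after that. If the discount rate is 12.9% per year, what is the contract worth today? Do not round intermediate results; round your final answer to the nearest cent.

£382371.13

PV of 5-year annuity: £102,000.00 × [1 − (1+0.129)^−5] / 0.129 = 359634.66970
Perpetuity value at year 5: £5,380.00 / 0.129 = 41705.42636
PV of perpetuity: 41705.42636 / (1+0.129)^5 = 22736.46045
Total PV = 359634.66970 + 22736.46045 = 382371.13014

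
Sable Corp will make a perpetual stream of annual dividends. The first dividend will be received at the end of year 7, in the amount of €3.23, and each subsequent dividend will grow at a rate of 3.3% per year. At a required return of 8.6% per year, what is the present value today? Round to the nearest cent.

€37.15

Value at end of year 6: C₁ / (r − g) = €3.23 / (0.086 − 0.033) = €60.9434
Discount to today: PV = €60.9434 / (1 + 0.086)^6 = €60.9434 / 1.640510 = €37.15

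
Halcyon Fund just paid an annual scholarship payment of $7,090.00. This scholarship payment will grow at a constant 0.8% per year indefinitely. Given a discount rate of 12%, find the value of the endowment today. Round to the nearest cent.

D₁ = D₀ × (1 + g) = $7,090.00 × 1.008 = $7,146.7200
Growing perpetuity: P = D₁ / (r − g) = $7,146.7200 / (0.12 − 0.008) = $63,810.00

$63810.00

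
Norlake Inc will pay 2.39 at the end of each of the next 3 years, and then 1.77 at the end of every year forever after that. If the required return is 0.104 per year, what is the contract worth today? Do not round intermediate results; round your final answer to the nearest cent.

18.55

PV of 3-year annuity: 2.39 × [1 − (1+0.104)^−3] / 0.104 = 5.90197
Perpetuity value at year 3: 1.77 / 0.104 = 17.01923
PV of perpetuity: 17.01923 / (1+0.104)^3 = 12.64832
Total PV = 5.90197 + 12.64832 = 18.55029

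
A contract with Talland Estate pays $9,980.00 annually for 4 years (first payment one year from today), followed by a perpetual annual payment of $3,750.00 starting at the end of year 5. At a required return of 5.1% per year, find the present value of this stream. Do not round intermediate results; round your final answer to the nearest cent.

PV of 4-year annuity: $9,980.00 × [1 − (1+0.051)^−4] / 0.051 = 35306.53599
Perpetuity value at year 4: $3,750.00 / 0.051 = 73529.41176
PV of perpetuity: 73529.41176 / (1+0.051)^4 = 60262.92780
Total PV = 35306.53599 + 60262.92780 = 95569.46379

$95569.46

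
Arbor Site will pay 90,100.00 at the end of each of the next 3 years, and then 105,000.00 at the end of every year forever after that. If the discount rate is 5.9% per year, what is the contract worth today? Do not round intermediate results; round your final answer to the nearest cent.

1739759.34

PV of 3-year annuity: 90,100.00 × [1 − (1+0.059)^−3] / 0.059 = 241284.66234
Perpetuity value at year 3: 105,000.00 / 0.059 = 1779661.01695
PV of perpetuity: 1779661.01695 / (1+0.059)^3 = 1498474.67350
Total PV = 241284.66234 + 1498474.67350 = 1739759.33583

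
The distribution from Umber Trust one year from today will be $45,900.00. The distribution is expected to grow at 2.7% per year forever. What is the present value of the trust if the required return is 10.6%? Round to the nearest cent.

Growing perpetuity: P = D₁ / (r − g) = $45,900.0000 / (0.106 − 0.027) = $581,012.66

$581012.66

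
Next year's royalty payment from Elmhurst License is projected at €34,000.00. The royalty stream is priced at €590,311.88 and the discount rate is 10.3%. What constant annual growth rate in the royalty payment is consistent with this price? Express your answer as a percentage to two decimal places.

4.54%

P = D₁/(r−g) ⇒ g = r − D₁/P = 0.103 − €34,000.00/€590,311.88 = 0.045403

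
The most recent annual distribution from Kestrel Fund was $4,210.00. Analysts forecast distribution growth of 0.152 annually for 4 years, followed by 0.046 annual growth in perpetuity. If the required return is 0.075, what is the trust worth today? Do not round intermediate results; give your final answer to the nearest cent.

$220338.28

D_1 = 4849.92000
D_2 = 5587.10784
D_3 = 6436.34823
D_4 = 7414.67316
Terminal value at year 4: TV = D_4×(1+g_2)/(r−g_2) = 7755.74813/0.029 = 267439.59063
P_0 = D_1/(1+r)^1 + D_2/(1+r)^2 + D_3/(1+r)^3 + D_4/(1+r)^4 + TV/(1+r)^4
    = 4511.55349 + 4834.70662 + 5181.00654 + 5552.11119 + 200258.90715 = 220338.28499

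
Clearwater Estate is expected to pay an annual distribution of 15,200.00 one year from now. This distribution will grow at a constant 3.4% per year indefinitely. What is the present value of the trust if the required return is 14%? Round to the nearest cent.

143396.23

Growing perpetuity: P = D₁ / (r − g) = 15,200.0000 / (0.14 − 0.034) = 143,396.23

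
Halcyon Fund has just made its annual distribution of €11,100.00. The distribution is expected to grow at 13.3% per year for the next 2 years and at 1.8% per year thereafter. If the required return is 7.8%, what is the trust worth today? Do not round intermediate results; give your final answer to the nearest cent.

D_1 = 12576.30000
D_2 = 14248.94790
Terminal value at year 2: TV = D_2×(1+g_2)/(r−g_2) = 14505.42896/0.06 = 241757.14937
P_0 = D_1/(1+r)^1 + D_2/(1+r)^2 + TV/(1+r)^2
    = 11666.32653 + 12261.54727 + 208037.58538 = 231965.45918

€231965.46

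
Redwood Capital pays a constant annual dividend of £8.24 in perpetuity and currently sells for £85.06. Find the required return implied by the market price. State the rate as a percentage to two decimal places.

9.69%

P = C/r ⇒ r = C/P = £8.24/£85.06 = 0.096873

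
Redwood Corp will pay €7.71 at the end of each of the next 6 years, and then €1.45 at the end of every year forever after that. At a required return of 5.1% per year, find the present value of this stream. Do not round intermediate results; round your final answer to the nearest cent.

€60.10

PV of 6-year annuity: €7.71 × [1 − (1+0.051)^−6] / 0.051 = 39.00875
Perpetuity value at year 6: €1.45 / 0.051 = 28.43137
PV of perpetuity: 28.43137 / (1+0.051)^6 = 21.09510
Total PV = 39.00875 + 21.09510 = 60.10384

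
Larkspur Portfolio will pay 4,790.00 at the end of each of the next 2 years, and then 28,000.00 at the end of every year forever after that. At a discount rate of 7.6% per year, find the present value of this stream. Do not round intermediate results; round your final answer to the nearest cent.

326803.36

PV of 2-year annuity: 4,790.00 × [1 − (1+0.076)^−2] / 0.076 = 8588.91530
Perpetuity value at year 2: 28,000.00 / 0.076 = 368421.05263
PV of perpetuity: 368421.05263 / (1+0.076)^2 = 318214.44963
Total PV = 8588.91530 + 318214.44963 = 326803.36493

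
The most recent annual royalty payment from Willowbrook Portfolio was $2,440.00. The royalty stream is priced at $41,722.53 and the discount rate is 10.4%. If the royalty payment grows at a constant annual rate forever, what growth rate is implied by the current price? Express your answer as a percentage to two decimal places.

P = D₀(1+g)/(r−g) ⇒ P(r−g) = D₀(1+g) ⇒ g(P+D₀) = P·r − D₀
g = (P·r − D₀)/(P + D₀) = ($41,722.53×0.104 − $2,440.00) / ($41,722.53 + $2,440.00) = 0.043003

4.30%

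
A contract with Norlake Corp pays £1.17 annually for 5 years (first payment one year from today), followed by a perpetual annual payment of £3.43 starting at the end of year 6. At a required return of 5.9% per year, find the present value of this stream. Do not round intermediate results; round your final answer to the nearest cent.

PV of 5-year annuity: £1.17 × [1 − (1+0.059)^−5] / 0.059 = 4.94190
Perpetuity value at year 5: £3.43 / 0.059 = 58.13559
PV of perpetuity: 58.13559 / (1+0.059)^5 = 43.64779
Total PV = 4.94190 + 43.64779 = 48.58970

£48.59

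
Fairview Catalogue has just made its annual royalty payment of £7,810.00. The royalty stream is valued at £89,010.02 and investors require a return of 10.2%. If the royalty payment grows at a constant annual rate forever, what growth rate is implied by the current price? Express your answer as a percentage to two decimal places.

1.31%

P = D₀(1+g)/(r−g) ⇒ P(r−g) = D₀(1+g) ⇒ g(P+D₀) = P·r − D₀
g = (P·r − D₀)/(P + D₀) = (£89,010.02×0.102 − £7,810.00) / (£89,010.02 + £7,810.00) = 0.013107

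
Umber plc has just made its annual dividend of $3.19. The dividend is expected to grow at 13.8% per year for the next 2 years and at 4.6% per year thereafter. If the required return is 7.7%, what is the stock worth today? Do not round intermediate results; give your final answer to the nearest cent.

$127.11

D_1 = 3.63022
D_2 = 4.13119
Terminal value at year 2: TV = D_2×(1+g_2)/(r−g_2) = 4.32123/0.031 = 139.39436
P_0 = D_1/(1+r)^1 + D_2/(1+r)^2 + TV/(1+r)^2
    = 3.37068 + 3.56159 + 120.17491 = 127.10717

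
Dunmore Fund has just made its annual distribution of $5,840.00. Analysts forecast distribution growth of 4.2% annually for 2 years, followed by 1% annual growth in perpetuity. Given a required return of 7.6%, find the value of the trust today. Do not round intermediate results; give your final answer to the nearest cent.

D_1 = 6085.28000
D_2 = 6340.86176
Terminal value at year 2: TV = D_2×(1+g_2)/(r−g_2) = 6404.27038/0.066 = 97034.39966
P_0 = D_1/(1+r)^1 + D_2/(1+r)^2 + TV/(1+r)^2
    = 5655.46468 + 5476.76041 + 83811.03051 = 94943.25560

$94943.26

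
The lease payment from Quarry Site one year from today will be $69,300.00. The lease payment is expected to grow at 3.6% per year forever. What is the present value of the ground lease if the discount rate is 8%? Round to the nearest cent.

$1575000.00

Growing perpetuity: P = D₁ / (r − g) = $69,300.0000 / (0.08 − 0.036) = $1,575,000.00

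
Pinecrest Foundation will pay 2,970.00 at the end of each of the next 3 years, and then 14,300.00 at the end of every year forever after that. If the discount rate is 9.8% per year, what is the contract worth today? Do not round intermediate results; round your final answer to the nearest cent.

PV of 3-year annuity: 2,970.00 × [1 − (1+0.098)^−3] / 0.098 = 7412.03416
Perpetuity value at year 3: 14,300.00 / 0.098 = 145918.36735
PV of perpetuity: 145918.36735 / (1+0.098)^3 = 110230.79546
Total PV = 7412.03416 + 110230.79546 = 117642.82962

117642.83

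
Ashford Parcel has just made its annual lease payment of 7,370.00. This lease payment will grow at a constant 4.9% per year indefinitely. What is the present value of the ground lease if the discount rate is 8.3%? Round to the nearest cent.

D₁ = D₀ × (1 + g) = 7,370.00 × 1.049 = 7,731.1300
Growing perpetuity: P = D₁ / (r − g) = 7,731.1300 / (0.083 − 0.049) = 227,386.18

227386.18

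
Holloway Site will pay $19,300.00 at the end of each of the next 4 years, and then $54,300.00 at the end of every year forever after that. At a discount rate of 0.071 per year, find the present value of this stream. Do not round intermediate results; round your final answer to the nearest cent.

PV of 4-year annuity: $19,300.00 × [1 − (1+0.071)^−4] / 0.071 = 65225.86727
Perpetuity value at year 4: $54,300.00 / 0.071 = 764788.73239
PV of perpetuity: 764788.73239 / (1+0.071)^4 = 581277.61359
Total PV = 65225.86727 + 581277.61359 = 646503.48086

$646503.48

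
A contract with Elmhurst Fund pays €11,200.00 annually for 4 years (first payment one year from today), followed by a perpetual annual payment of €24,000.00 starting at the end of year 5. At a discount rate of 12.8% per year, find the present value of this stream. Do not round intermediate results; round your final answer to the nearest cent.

€149268.01

PV of 4-year annuity: €11,200.00 × [1 − (1+0.128)^−4] / 0.128 = 33452.99229
Perpetuity value at year 4: €24,000.00 / 0.128 = 187500.00000
PV of perpetuity: 187500.00000 / (1+0.128)^4 = 115815.01652
Total PV = 33452.99229 + 115815.01652 = 149268.00881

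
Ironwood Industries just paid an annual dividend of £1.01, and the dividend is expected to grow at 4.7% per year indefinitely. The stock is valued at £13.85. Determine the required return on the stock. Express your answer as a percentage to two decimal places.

D₁ = £1.01 × 1.047 = £1.0575
P = D₁/(r − g) ⇒ r = D₁/P + g = £1.0575/£13.85 + 0.047 = 0.076352 + 0.047 = 0.123352

12.34%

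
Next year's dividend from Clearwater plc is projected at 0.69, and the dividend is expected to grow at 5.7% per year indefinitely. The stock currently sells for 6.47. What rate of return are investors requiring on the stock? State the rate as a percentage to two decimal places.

P = D₁/(r − g) ⇒ r = D₁/P + g = 0.6900/6.47 + 0.057 = 0.106646 + 0.057 = 0.163646

16.36%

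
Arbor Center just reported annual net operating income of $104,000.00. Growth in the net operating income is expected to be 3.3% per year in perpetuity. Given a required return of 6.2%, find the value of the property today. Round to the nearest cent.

D₁ = D₀ × (1 + g) = $104,000.00 × 1.033 = $107,432.0000
Growing perpetuity: P = D₁ / (r − g) = $107,432.0000 / (0.062 − 0.033) = $3,704,551.72

$3704551.72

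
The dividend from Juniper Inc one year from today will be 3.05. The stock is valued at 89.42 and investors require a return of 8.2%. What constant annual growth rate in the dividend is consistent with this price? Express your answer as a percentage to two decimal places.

4.79%

P = D₁/(r−g) ⇒ g = r − D₁/P = 0.082 − 3.05/89.42 = 0.047891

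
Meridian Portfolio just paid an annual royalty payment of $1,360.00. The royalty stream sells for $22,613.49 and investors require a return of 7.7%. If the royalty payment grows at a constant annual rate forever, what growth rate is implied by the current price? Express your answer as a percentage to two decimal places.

P = D₀(1+g)/(r−g) ⇒ P(r−g) = D₀(1+g) ⇒ g(P+D₀) = P·r − D₀
g = (P·r − D₀)/(P + D₀) = ($22,613.49×0.077 − $1,360.00) / ($22,613.49 + $1,360.00) = 0.015903

1.59%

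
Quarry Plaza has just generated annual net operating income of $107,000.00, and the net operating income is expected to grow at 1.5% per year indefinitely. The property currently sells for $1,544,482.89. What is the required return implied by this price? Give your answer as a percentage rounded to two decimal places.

D₁ = $107,000.00 × 1.015 = $108,605.0000
P = D₁/(r − g) ⇒ r = D₁/P + g = $108,605.0000/$1,544,482.89 + 0.015 = 0.070318 + 0.015 = 0.085318

8.53%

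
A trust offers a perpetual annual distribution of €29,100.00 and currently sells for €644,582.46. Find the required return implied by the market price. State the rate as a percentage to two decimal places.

4.51%

P = C/r ⇒ r = C/P = €29,100.00/€644,582.46 = 0.045146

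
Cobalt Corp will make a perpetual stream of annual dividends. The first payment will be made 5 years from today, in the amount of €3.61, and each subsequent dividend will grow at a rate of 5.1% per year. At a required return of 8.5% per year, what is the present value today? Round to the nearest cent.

€76.61

Value at end of year 4: C₁ / (r − g) = €3.61 / (0.085 − 0.051) = €106.1765
Discount to today: PV = €106.1765 / (1 + 0.085)^4 = €106.1765 / 1.385859 = €76.61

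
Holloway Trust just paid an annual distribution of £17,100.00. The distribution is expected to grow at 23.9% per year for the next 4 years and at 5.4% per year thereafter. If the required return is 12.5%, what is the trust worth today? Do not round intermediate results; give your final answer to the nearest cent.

£461042.77

D_1 = 21186.90000
D_2 = 26250.56910
D_3 = 32524.45511
D_4 = 40297.79989
Terminal value at year 4: TV = D_4×(1+g_2)/(r−g_2) = 42473.88108/0.071 = 598223.67720
P_0 = D_1/(1+r)^1 + D_2/(1+r)^2 + D_3/(1+r)^3 + D_4/(1+r)^4 + TV/(1+r)^4
    = 18832.80000 + 20741.19040 + 22842.96436 + 25157.71808 + 373468.09660 = 461042.76945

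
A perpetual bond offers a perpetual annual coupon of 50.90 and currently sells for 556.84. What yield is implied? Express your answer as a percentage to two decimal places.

9.14%

P = C/r ⇒ r = C/P = 50.90/556.84 = 0.091409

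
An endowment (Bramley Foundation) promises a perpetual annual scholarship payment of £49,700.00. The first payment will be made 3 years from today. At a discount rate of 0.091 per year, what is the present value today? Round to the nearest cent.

Value at end of year 2: C / r = £49,700.00 / 0.091 = £546,153.8462
Discount to today: PV = £546,153.8462 / (1 + 0.091)^2 = £546,153.8462 / 1.190281 = £458,844.46

£458844.46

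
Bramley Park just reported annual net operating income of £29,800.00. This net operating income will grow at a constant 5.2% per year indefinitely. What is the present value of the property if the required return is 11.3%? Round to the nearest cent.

£513927.87

D₁ = D₀ × (1 + g) = £29,800.00 × 1.052 = £31,349.6000
Growing perpetuity: P = D₁ / (r − g) = £31,349.6000 / (0.113 − 0.052) = £513,927.87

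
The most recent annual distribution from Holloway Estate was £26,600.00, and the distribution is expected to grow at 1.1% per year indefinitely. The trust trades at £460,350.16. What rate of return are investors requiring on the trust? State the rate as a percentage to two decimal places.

6.94%

D₁ = £26,600.00 × 1.011 = £26,892.6000
P = D₁/(r − g) ⇒ r = D₁/P + g = £26,892.6000/£460,350.16 + 0.011 = 0.058418 + 0.011 = 0.069418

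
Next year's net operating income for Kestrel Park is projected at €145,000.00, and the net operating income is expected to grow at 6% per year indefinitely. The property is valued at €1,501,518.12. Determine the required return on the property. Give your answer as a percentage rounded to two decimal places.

15.66%

P = D₁/(r − g) ⇒ r = D₁/P + g = €145,000.0000/€1,501,518.12 + 0.06 = 0.096569 + 0.06 = 0.156569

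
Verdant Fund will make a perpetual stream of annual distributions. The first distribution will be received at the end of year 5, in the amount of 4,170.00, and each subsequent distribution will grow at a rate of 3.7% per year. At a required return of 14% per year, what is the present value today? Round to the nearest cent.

23970.63

Value at end of year 4: C₁ / (r − g) = 4,170.00 / (0.14 − 0.037) = 40,485.4369
Discount to today: PV = 40,485.4369 / (1 + 0.14)^4 = 40,485.4369 / 1.688960 = 23,970.63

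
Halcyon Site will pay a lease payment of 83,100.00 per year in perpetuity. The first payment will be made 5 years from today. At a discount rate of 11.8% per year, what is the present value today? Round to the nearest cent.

450766.68

Value at end of year 4: C / r = 83,100.00 / 0.118 = 704,237.2881
Discount to today: PV = 704,237.2881 / (1 + 0.118)^4 = 704,237.2881 / 1.562310 = 450,766.68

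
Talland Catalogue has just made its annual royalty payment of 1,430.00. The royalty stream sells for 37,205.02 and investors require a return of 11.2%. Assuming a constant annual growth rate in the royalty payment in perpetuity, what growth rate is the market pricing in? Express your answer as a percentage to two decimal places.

P = D₀(1+g)/(r−g) ⇒ P(r−g) = D₀(1+g) ⇒ g(P+D₀) = P·r − D₀
g = (P·r − D₀)/(P + D₀) = (37,205.02×0.112 − 1,430.00) / (37,205.02 + 1,430.00) = 0.070841

7.08%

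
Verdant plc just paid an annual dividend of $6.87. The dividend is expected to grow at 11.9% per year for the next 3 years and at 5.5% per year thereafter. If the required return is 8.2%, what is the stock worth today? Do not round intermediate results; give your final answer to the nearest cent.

D_1 = 7.68753
D_2 = 8.60235
D_3 = 9.62603
Terminal value at year 3: TV = D_3×(1+g_2)/(r−g_2) = 10.15546/0.027 = 376.12802
P_0 = D_1/(1+r)^1 + D_2/(1+r)^2 + D_3/(1+r)^3 + TV/(1+r)^3
    = 7.10493 + 7.34789 + 7.59915 + 296.92988 = 318.98185

$318.98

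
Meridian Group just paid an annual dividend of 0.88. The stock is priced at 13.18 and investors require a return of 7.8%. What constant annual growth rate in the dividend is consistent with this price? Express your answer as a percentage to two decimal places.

1.05%

P = D₀(1+g)/(r−g) ⇒ P(r−g) = D₀(1+g) ⇒ g(P+D₀) = P·r − D₀
g = (P·r − D₀)/(P + D₀) = (13.18×0.078 − 0.88) / (13.18 + 0.88) = 0.010529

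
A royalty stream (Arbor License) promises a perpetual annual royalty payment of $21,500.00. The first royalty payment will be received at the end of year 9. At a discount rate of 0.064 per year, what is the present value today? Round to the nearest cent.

$204515.14

Value at end of year 8: C / r = $21,500.00 / 0.064 = $335,937.5000
Discount to today: PV = $335,937.5000 / (1 + 0.064)^8 = $335,937.5000 / 1.642605 = $204,515.14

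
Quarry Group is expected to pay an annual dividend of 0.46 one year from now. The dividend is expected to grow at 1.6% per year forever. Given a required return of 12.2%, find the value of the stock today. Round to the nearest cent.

4.34

Growing perpetuity: P = D₁ / (r − g) = 0.4600 / (0.122 − 0.016) = 4.34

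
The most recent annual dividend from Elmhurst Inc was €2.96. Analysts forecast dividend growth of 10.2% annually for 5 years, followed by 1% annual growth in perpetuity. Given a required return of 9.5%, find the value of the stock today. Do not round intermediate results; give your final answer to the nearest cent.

D_1 = 3.26192
D_2 = 3.59464
D_3 = 3.96129
D_4 = 4.36534
D_5 = 4.81060
Terminal value at year 5: TV = D_5×(1+g_2)/(r−g_2) = 4.85871/0.085 = 57.16130
P_0 = D_1/(1+r)^1 + D_2/(1+r)^2 + D_3/(1+r)^3 + D_4/(1+r)^4 + D_5/(1+r)^5 + TV/(1+r)^5
    = 2.97892 + 2.99797 + 3.01713 + 3.03642 + 3.05583 + 36.31044 = 51.39671

€51.40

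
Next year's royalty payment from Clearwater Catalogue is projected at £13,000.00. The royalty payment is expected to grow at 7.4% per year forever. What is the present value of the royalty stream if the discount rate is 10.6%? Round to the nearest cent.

£406250.00

Growing perpetuity: P = D₁ / (r − g) = £13,000.0000 / (0.106 − 0.074) = £406,250.00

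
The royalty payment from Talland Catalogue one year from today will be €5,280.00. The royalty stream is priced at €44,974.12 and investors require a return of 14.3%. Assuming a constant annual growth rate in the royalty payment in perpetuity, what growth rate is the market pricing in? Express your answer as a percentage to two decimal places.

2.56%

P = D₁/(r−g) ⇒ g = r − D₁/P = 0.143 − €5,280.00/€44,974.12 = 0.025599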